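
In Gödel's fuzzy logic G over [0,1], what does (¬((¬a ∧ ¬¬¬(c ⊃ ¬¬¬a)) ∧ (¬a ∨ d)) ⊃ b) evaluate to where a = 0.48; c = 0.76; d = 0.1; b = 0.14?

0.14

¬a: Gödel ¬ of 0.48 = 0 (operand ≠ 0)
¬a: Gödel ¬ of 0.48 = 0 (operand ≠ 0)
¬¬a: Gödel ¬ of 0 = 1 (operand is 0)
¬¬¬a: Gödel ¬ of 1 = 0 (operand ≠ 0)
(c ⊃ ¬¬¬a): 0.76 > 0, so result = 0
¬(c ⊃ ¬¬¬a): Gödel ¬ of 0 = 1 (operand is 0)
¬¬(c ⊃ ¬¬¬a): Gödel ¬ of 1 = 0 (operand ≠ 0)
¬¬¬(c ⊃ ¬¬¬a): Gödel ¬ of 0 = 1 (operand is 0)
(¬a ∧ ¬¬¬(c ⊃ ¬¬¬a)) = min(0, 1) = 0
¬a: Gödel ¬ of 0.48 = 0 (operand ≠ 0)
(¬a ∨ d) = max(0, 0.1) = 0.1
((¬a ∧ ¬¬¬(c ⊃ ¬¬¬a)) ∧ (¬a ∨ d)) = min(0, 0.1) = 0
¬((¬a ∧ ¬¬¬(c ⊃ ¬¬¬a)) ∧ (¬a ∨ d)): Gödel ¬ of 0 = 1 (operand is 0)
(¬((¬a ∧ ¬¬¬(c ⊃ ¬¬¬a)) ∧ (¬a ∨ d)) ⊃ b): 1 > 0.14, so result = 0.14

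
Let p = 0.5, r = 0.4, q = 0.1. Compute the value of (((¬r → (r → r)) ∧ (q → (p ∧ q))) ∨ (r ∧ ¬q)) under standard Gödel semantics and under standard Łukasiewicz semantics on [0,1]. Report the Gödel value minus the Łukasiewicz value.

0.00

Gödel evaluation:
  ¬r: Gödel ¬ of 0.4 = 0 (operand ≠ 0)
  (r → r): 0.4 ≤ 0.4, so result = 1
  (¬r → (r → r)): 0 ≤ 1, so result = 1
  (p ∧ q) = min(0.5, 0.1) = 0.1
  (q → (p ∧ q)): 0.1 ≤ 0.1, so result = 1
  ((¬r → (r → r)) ∧ (q → (p ∧ q))) = min(1, 1) = 1
  ¬q: Gödel ¬ of 0.1 = 0 (operand ≠ 0)
  (r ∧ ¬q) = min(0.4, 0) = 0
  (((¬r → (r → r)) ∧ (q → (p ∧ q))) ∨ (r ∧ ¬q)) = max(1, 0) = 1
  Gödel value = 1
Łukasiewicz evaluation:
  ¬r: Łukasiewicz ¬ gives 1 − 0.4 = 0.6
  (r → r): min(1, 1 − 0.4 + 0.4) = 1
  (¬r → (r → r)): min(1, 1 − 0.6 + 1) = 1
  (p ∧ q) = min(0.5, 0.1) = 0.1
  (q → (p ∧ q)): min(1, 1 − 0.1 + 0.1) = 1
  ((¬r → (r → r)) ∧ (q → (p ∧ q))) = min(1, 1) = 1
  ¬q: Łukasiewicz ¬ gives 1 − 0.1 = 0.9
  (r ∧ ¬q) = min(0.4, 0.9) = 0.4
  (((¬r → (r → r)) ∧ (q → (p ∧ q))) ∨ (r ∧ ¬q)) = max(1, 0.4) = 1
  Łukasiewicz value = 1
Difference: 1 − 1 = 0.00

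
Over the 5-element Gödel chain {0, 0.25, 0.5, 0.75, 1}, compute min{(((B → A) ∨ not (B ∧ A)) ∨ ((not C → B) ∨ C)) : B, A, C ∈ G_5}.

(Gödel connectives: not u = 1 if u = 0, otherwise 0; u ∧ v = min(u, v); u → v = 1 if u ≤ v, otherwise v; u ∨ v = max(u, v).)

0.50

The minimum is attained at B = 0.5, A = 0.25, C = 0:
  (B → A): 0.5 > 0.25, so result = 0.25
  (B ∧ A) = min(0.5, 0.25) = 0.25
  not (B ∧ A): Gödel ¬ of 0.25 = 0 (operand ≠ 0)
  ((B → A) ∨ not (B ∧ A)) = max(0.25, 0) = 0.25
  not C: Gödel ¬ of 0 = 1 (operand is 0)
  (not C → B): 1 > 0.5, so result = 0.5
  ((not C → B) ∨ C) = max(0.5, 0) = 0.5
  (((B → A) ∨ not (B ∧ A)) ∨ ((not C → B) ∨ C)) = max(0.25, 0.5) = 0.5
Checking all 125 assignments confirms none give a value below 0.50.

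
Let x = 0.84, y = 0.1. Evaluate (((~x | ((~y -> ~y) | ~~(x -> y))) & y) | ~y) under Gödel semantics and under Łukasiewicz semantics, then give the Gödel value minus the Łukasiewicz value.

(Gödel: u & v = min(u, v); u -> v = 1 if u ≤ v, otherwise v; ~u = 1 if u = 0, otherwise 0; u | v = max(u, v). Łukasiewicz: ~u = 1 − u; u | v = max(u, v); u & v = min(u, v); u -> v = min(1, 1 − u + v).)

-0.80

Gödel evaluation:
  ~x: Gödel ¬ of 0.84 = 0 (operand ≠ 0)
  ~y: Gödel ¬ of 0.1 = 0 (operand ≠ 0)
  ~y: Gödel ¬ of 0.1 = 0 (operand ≠ 0)
  (~y -> ~y): 0 ≤ 0, so result = 1
  (x -> y): 0.84 > 0.1, so result = 0.1
  ~(x -> y): Gödel ¬ of 0.1 = 0 (operand ≠ 0)
  ~~(x -> y): Gödel ¬ of 0 = 1 (operand is 0)
  ((~y -> ~y) | ~~(x -> y)) = max(1, 1) = 1
  (~x | ((~y -> ~y) | ~~(x -> y))) = max(0, 1) = 1
  ((~x | ((~y -> ~y) | ~~(x -> y))) & y) = min(1, 0.1) = 0.1
  ~y: Gödel ¬ of 0.1 = 0 (operand ≠ 0)
  (((~x | ((~y -> ~y) | ~~(x -> y))) & y) | ~y) = max(0.1, 0) = 0.1
  Gödel value = 0.1
Łukasiewicz evaluation:
  ~x: Łukasiewicz ¬ gives 1 − 0.84 = 0.16
  ~y: Łukasiewicz ¬ gives 1 − 0.1 = 0.9
  ~y: Łukasiewicz ¬ gives 1 − 0.1 = 0.9
  (~y -> ~y): min(1, 1 − 0.9 + 0.9) = 1
  (x -> y): min(1, 1 − 0.84 + 0.1) = 0.26
  ~(x -> y): Łukasiewicz ¬ gives 1 − 0.26 = 0.74
  ~~(x -> y): Łukasiewicz ¬ gives 1 − 0.74 = 0.26
  ((~y -> ~y) | ~~(x -> y)) = max(1, 0.26) = 1
  (~x | ((~y -> ~y) | ~~(x -> y))) = max(0.16, 1) = 1
  ((~x | ((~y -> ~y) | ~~(x -> y))) & y) = min(1, 0.1) = 0.1
  ~y: Łukasiewicz ¬ gives 1 − 0.1 = 0.9
  (((~x | ((~y -> ~y) | ~~(x -> y))) & y) | ~y) = max(0.1, 0.9) = 0.9
  Łukasiewicz value = 0.9
Difference: 0.1 − 0.9 = -0.80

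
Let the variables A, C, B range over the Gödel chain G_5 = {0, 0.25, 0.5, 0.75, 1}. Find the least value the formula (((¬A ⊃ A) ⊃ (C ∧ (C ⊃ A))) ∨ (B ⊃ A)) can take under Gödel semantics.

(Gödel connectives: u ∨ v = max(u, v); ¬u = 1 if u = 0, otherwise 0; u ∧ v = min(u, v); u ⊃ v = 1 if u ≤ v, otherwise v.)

0.25

The minimum is attained at A = 0.25, C = 0, B = 0.5:
  ¬A: Gödel ¬ of 0.25 = 0 (operand ≠ 0)
  (¬A ⊃ A): 0 ≤ 0.25, so result = 1
  (C ⊃ A): 0 ≤ 0.25, so result = 1
  (C ∧ (C ⊃ A)) = min(0, 1) = 0
  ((¬A ⊃ A) ⊃ (C ∧ (C ⊃ A))): 1 > 0, so result = 0
  (B ⊃ A): 0.5 > 0.25, so result = 0.25
  (((¬A ⊃ A) ⊃ (C ∧ (C ⊃ A))) ∨ (B ⊃ A)) = max(0, 0.25) = 0.25
Checking all 125 assignments confirms none give a value below 0.25.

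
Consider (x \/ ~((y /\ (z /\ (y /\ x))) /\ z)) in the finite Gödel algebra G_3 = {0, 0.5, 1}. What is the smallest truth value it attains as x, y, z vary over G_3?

0.50

The minimum is attained at x = 0.5, y = 0.5, z = 0.5:
  (y /\ x) = min(0.5, 0.5) = 0.5
  (z /\ (y /\ x)) = min(0.5, 0.5) = 0.5
  (y /\ (z /\ (y /\ x))) = min(0.5, 0.5) = 0.5
  ((y /\ (z /\ (y /\ x))) /\ z) = min(0.5, 0.5) = 0.5
  ~((y /\ (z /\ (y /\ x))) /\ z): Gödel ¬ of 0.5 = 0 (operand ≠ 0)
  (x \/ ~((y /\ (z /\ (y /\ x))) /\ z)) = max(0.5, 0) = 0.5
Checking all 27 assignments confirms none give a value below 0.50.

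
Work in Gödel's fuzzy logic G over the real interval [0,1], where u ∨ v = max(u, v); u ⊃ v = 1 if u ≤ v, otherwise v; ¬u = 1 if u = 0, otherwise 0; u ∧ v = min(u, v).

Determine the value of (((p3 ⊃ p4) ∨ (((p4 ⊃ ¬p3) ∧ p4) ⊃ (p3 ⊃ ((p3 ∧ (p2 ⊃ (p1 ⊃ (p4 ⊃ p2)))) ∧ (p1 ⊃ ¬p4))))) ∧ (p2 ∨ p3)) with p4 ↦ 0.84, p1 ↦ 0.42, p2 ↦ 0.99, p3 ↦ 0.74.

(p3 ⊃ p4): 0.74 ≤ 0.84, so result = 1
¬p3: Gödel ¬ of 0.74 = 0 (operand ≠ 0)
(p4 ⊃ ¬p3): 0.84 > 0, so result = 0
((p4 ⊃ ¬p3) ∧ p4) = min(0, 0.84) = 0
(p4 ⊃ p2): 0.84 ≤ 0.99, so result = 1
(p1 ⊃ (p4 ⊃ p2)): 0.42 ≤ 1, so result = 1
(p2 ⊃ (p1 ⊃ (p4 ⊃ p2))): 0.99 ≤ 1, so result = 1
(p3 ∧ (p2 ⊃ (p1 ⊃ (p4 ⊃ p2)))) = min(0.74, 1) = 0.74
¬p4: Gödel ¬ of 0.84 = 0 (operand ≠ 0)
(p1 ⊃ ¬p4): 0.42 > 0, so result = 0
((p3 ∧ (p2 ⊃ (p1 ⊃ (p4 ⊃ p2)))) ∧ (p1 ⊃ ¬p4)) = min(0.74, 0) = 0
(p3 ⊃ ((p3 ∧ (p2 ⊃ (p1 ⊃ (p4 ⊃ p2)))) ∧ (p1 ⊃ ¬p4))): 0.74 > 0, so result = 0
(((p4 ⊃ ¬p3) ∧ p4) ⊃ (p3 ⊃ ((p3 ∧ (p2 ⊃ (p1 ⊃ (p4 ⊃ p2)))) ∧ (p1 ⊃ ¬p4)))): 0 ≤ 0, so result = 1
((p3 ⊃ p4) ∨ (((p4 ⊃ ¬p3) ∧ p4) ⊃ (p3 ⊃ ((p3 ∧ (p2 ⊃ (p1 ⊃ (p4 ⊃ p2)))) ∧ (p1 ⊃ ¬p4))))) = max(1, 1) = 1
(p2 ∨ p3) = max(0.99, 0.74) = 0.99
(((p3 ⊃ p4) ∨ (((p4 ⊃ ¬p3) ∧ p4) ⊃ (p3 ⊃ ((p3 ∧ (p2 ⊃ (p1 ⊃ (p4 ⊃ p2)))) ∧ (p1 ⊃ ¬p4))))) ∧ (p2 ∨ p3)) = min(1, 0.99) = 0.99

0.99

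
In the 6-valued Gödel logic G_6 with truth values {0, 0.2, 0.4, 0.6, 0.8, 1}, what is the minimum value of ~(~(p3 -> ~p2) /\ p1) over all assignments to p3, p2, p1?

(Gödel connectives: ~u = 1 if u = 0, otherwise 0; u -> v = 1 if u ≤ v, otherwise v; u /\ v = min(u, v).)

0.00

The minimum is attained at p3 = 0.2, p2 = 0.2, p1 = 0.2:
  ~p2: Gödel ¬ of 0.2 = 0 (operand ≠ 0)
  (p3 -> ~p2): 0.2 > 0, so result = 0
  ~(p3 -> ~p2): Gödel ¬ of 0 = 1 (operand is 0)
  (~(p3 -> ~p2) /\ p1) = min(1, 0.2) = 0.2
  ~(~(p3 -> ~p2) /\ p1): Gödel ¬ of 0.2 = 0 (operand ≠ 0)
Checking all 216 assignments confirms none give a value below 0.00.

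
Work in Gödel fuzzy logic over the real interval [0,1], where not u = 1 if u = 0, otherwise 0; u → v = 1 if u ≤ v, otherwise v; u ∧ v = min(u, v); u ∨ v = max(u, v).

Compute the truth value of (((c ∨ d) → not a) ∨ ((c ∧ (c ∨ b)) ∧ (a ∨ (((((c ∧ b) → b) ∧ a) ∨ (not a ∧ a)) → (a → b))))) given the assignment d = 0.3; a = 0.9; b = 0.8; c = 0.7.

0.70

(c ∨ d) = max(0.7, 0.3) = 0.7
not a: Gödel ¬ of 0.9 = 0 (operand ≠ 0)
((c ∨ d) → not a): 0.7 > 0, so result = 0
(c ∨ b) = max(0.7, 0.8) = 0.8
(c ∧ (c ∨ b)) = min(0.7, 0.8) = 0.7
(c ∧ b) = min(0.7, 0.8) = 0.7
((c ∧ b) → b): 0.7 ≤ 0.8, so result = 1
(((c ∧ b) → b) ∧ a) = min(1, 0.9) = 0.9
not a: Gödel ¬ of 0.9 = 0 (operand ≠ 0)
(not a ∧ a) = min(0, 0.9) = 0
((((c ∧ b) → b) ∧ a) ∨ (not a ∧ a)) = max(0.9, 0) = 0.9
(a → b): 0.9 > 0.8, so result = 0.8
(((((c ∧ b) → b) ∧ a) ∨ (not a ∧ a)) → (a → b)): 0.9 > 0.8, so result = 0.8
(a ∨ (((((c ∧ b) → b) ∧ a) ∨ (not a ∧ a)) → (a → b))) = max(0.9, 0.8) = 0.9
((c ∧ (c ∨ b)) ∧ (a ∨ (((((c ∧ b) → b) ∧ a) ∨ (not a ∧ a)) → (a → b)))) = min(0.7, 0.9) = 0.7
(((c ∨ d) → not a) ∨ ((c ∧ (c ∨ b)) ∧ (a ∨ (((((c ∧ b) → b) ∧ a) ∨ (not a ∧ a)) → (a → b))))) = max(0, 0.7) = 0.7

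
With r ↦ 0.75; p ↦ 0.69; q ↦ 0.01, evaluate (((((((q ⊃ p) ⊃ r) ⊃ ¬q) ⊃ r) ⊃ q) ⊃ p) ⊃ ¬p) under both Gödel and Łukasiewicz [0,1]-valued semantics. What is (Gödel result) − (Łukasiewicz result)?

Gödel evaluation:
  (q ⊃ p): 0.01 ≤ 0.69, so result = 1
  ((q ⊃ p) ⊃ r): 1 > 0.75, so result = 0.75
  ¬q: Gödel ¬ of 0.01 = 0 (operand ≠ 0)
  (((q ⊃ p) ⊃ r) ⊃ ¬q): 0.75 > 0, so result = 0
  ((((q ⊃ p) ⊃ r) ⊃ ¬q) ⊃ r): 0 ≤ 0.75, so result = 1
  (((((q ⊃ p) ⊃ r) ⊃ ¬q) ⊃ r) ⊃ q): 1 > 0.01, so result = 0.01
  ((((((q ⊃ p) ⊃ r) ⊃ ¬q) ⊃ r) ⊃ q) ⊃ p): 0.01 ≤ 0.69, so result = 1
  ¬p: Gödel ¬ of 0.69 = 0 (operand ≠ 0)
  (((((((q ⊃ p) ⊃ r) ⊃ ¬q) ⊃ r) ⊃ q) ⊃ p) ⊃ ¬p): 1 > 0, so result = 0
  Gödel value = 0
Łukasiewicz evaluation:
  (q ⊃ p): min(1, 1 − 0.01 + 0.69) = 1
  ((q ⊃ p) ⊃ r): min(1, 1 − 1 + 0.75) = 0.75
  ¬q: Łukasiewicz ¬ gives 1 − 0.01 = 0.99
  (((q ⊃ p) ⊃ r) ⊃ ¬q): min(1, 1 − 0.75 + 0.99) = 1
  ((((q ⊃ p) ⊃ r) ⊃ ¬q) ⊃ r): min(1, 1 − 1 + 0.75) = 0.75
  (((((q ⊃ p) ⊃ r) ⊃ ¬q) ⊃ r) ⊃ q): min(1, 1 − 0.75 + 0.01) = 0.26
  ((((((q ⊃ p) ⊃ r) ⊃ ¬q) ⊃ r) ⊃ q) ⊃ p): min(1, 1 − 0.26 + 0.69) = 1
  ¬p: Łukasiewicz ¬ gives 1 − 0.69 = 0.31
  (((((((q ⊃ p) ⊃ r) ⊃ ¬q) ⊃ r) ⊃ q) ⊃ p) ⊃ ¬p): min(1, 1 − 1 + 0.31) = 0.31
  Łukasiewicz value = 0.31
Difference: 0 − 0.31 = -0.31

-0.31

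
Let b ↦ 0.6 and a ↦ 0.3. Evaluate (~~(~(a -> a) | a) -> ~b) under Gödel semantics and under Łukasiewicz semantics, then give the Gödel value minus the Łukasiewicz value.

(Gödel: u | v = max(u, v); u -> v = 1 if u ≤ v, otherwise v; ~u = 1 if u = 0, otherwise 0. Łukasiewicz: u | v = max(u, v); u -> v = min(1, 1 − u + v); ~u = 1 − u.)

Gödel evaluation:
  (a -> a): 0.3 ≤ 0.3, so result = 1
  ~(a -> a): Gödel ¬ of 1 = 0 (operand ≠ 0)
  (~(a -> a) | a) = max(0, 0.3) = 0.3
  ~(~(a -> a) | a): Gödel ¬ of 0.3 = 0 (operand ≠ 0)
  ~~(~(a -> a) | a): Gödel ¬ of 0 = 1 (operand is 0)
  ~b: Gödel ¬ of 0.6 = 0 (operand ≠ 0)
  (~~(~(a -> a) | a) -> ~b): 1 > 0, so result = 0
  Gödel value = 0
Łukasiewicz evaluation:
  (a -> a): min(1, 1 − 0.3 + 0.3) = 1
  ~(a -> a): Łukasiewicz ¬ gives 1 − 1 = 0
  (~(a -> a) | a) = max(0, 0.3) = 0.3
  ~(~(a -> a) | a): Łukasiewicz ¬ gives 1 − 0.3 = 0.7
  ~~(~(a -> a) | a): Łukasiewicz ¬ gives 1 − 0.7 = 0.3
  ~b: Łukasiewicz ¬ gives 1 − 0.6 = 0.4
  (~~(~(a -> a) | a) -> ~b): min(1, 1 − 0.3 + 0.4) = 1
  Łukasiewicz value = 1
Difference: 0 − 1 = -1.00

-1.00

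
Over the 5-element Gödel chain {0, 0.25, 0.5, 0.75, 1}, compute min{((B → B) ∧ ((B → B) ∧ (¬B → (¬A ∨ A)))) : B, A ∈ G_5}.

0.25

The minimum is attained at B = 0, A = 0.25:
  (B → B): 0 ≤ 0, so result = 1
  (B → B): 0 ≤ 0, so result = 1
  ¬B: Gödel ¬ of 0 = 1 (operand is 0)
  ¬A: Gödel ¬ of 0.25 = 0 (operand ≠ 0)
  (¬A ∨ A) = max(0, 0.25) = 0.25
  (¬B → (¬A ∨ A)): 1 > 0.25, so result = 0.25
  ((B → B) ∧ (¬B → (¬A ∨ A))) = min(1, 0.25) = 0.25
  ((B → B) ∧ ((B → B) ∧ (¬B → (¬A ∨ A)))) = min(1, 0.25) = 0.25
Checking all 25 assignments confirms none give a value below 0.25.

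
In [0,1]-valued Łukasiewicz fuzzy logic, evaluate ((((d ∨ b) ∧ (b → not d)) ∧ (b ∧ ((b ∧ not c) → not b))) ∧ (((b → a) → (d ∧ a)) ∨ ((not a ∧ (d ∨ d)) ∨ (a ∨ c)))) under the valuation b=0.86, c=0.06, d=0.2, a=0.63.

0.28

(d ∨ b) = max(0.2, 0.86) = 0.86
not d: Łukasiewicz ¬ gives 1 − 0.2 = 0.8
(b → not d): min(1, 1 − 0.86 + 0.8) = 0.94
((d ∨ b) ∧ (b → not d)) = min(0.86, 0.94) = 0.86
not c: Łukasiewicz ¬ gives 1 − 0.06 = 0.94
(b ∧ not c) = min(0.86, 0.94) = 0.86
not b: Łukasiewicz ¬ gives 1 − 0.86 = 0.14
((b ∧ not c) → not b): min(1, 1 − 0.86 + 0.14) = 0.28
(b ∧ ((b ∧ not c) → not b)) = min(0.86, 0.28) = 0.28
(((d ∨ b) ∧ (b → not d)) ∧ (b ∧ ((b ∧ not c) → not b))) = min(0.86, 0.28) = 0.28
(b → a): min(1, 1 − 0.86 + 0.63) = 0.77
(d ∧ a) = min(0.2, 0.63) = 0.2
((b → a) → (d ∧ a)): min(1, 1 − 0.77 + 0.2) = 0.43
not a: Łukasiewicz ¬ gives 1 − 0.63 = 0.37
(d ∨ d) = max(0.2, 0.2) = 0.2
(not a ∧ (d ∨ d)) = min(0.37, 0.2) = 0.2
(a ∨ c) = max(0.63, 0.06) = 0.63
((not a ∧ (d ∨ d)) ∨ (a ∨ c)) = max(0.2, 0.63) = 0.63
(((b → a) → (d ∧ a)) ∨ ((not a ∧ (d ∨ d)) ∨ (a ∨ c))) = max(0.43, 0.63) = 0.63
((((d ∨ b) ∧ (b → not d)) ∧ (b ∧ ((b ∧ not c) → not b))) ∧ (((b → a) → (d ∧ a)) ∨ ((not a ∧ (d ∨ d)) ∨ (a ∨ c)))) = min(0.28, 0.63) = 0.28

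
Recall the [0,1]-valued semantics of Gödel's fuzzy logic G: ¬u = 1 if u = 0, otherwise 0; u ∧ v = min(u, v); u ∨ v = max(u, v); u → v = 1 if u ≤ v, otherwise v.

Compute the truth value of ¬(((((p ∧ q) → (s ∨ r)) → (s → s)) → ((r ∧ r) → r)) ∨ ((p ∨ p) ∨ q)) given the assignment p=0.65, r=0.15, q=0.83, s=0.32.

(p ∧ q) = min(0.65, 0.83) = 0.65
(s ∨ r) = max(0.32, 0.15) = 0.32
((p ∧ q) → (s ∨ r)): 0.65 > 0.32, so result = 0.32
(s → s): 0.32 ≤ 0.32, so result = 1
(((p ∧ q) → (s ∨ r)) → (s → s)): 0.32 ≤ 1, so result = 1
(r ∧ r) = min(0.15, 0.15) = 0.15
((r ∧ r) → r): 0.15 ≤ 0.15, so result = 1
((((p ∧ q) → (s ∨ r)) → (s → s)) → ((r ∧ r) → r)): 1 ≤ 1, so result = 1
(p ∨ p) = max(0.65, 0.65) = 0.65
((p ∨ p) ∨ q) = max(0.65, 0.83) = 0.83
(((((p ∧ q) → (s ∨ r)) → (s → s)) → ((r ∧ r) → r)) ∨ ((p ∨ p) ∨ q)) = max(1, 0.83) = 1
¬(((((p ∧ q) → (s ∨ r)) → (s → s)) → ((r ∧ r) → r)) ∨ ((p ∨ p) ∨ q)): Gödel ¬ of 1 = 0 (operand ≠ 0)

0.00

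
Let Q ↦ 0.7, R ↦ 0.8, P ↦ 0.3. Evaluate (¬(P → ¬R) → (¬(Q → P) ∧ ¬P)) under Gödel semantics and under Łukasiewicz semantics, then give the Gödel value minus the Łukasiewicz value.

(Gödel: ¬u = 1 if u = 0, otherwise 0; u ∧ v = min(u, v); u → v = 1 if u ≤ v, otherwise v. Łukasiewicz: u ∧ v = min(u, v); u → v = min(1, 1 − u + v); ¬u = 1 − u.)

Gödel evaluation:
  ¬R: Gödel ¬ of 0.8 = 0 (operand ≠ 0)
  (P → ¬R): 0.3 > 0, so result = 0
  ¬(P → ¬R): Gödel ¬ of 0 = 1 (operand is 0)
  (Q → P): 0.7 > 0.3, so result = 0.3
  ¬(Q → P): Gödel ¬ of 0.3 = 0 (operand ≠ 0)
  ¬P: Gödel ¬ of 0.3 = 0 (operand ≠ 0)
  (¬(Q → P) ∧ ¬P) = min(0, 0) = 0
  (¬(P → ¬R) → (¬(Q → P) ∧ ¬P)): 1 > 0, so result = 0
  Gödel value = 0
Łukasiewicz evaluation:
  ¬R: Łukasiewicz ¬ gives 1 − 0.8 = 0.2
  (P → ¬R): min(1, 1 − 0.3 + 0.2) = 0.9
  ¬(P → ¬R): Łukasiewicz ¬ gives 1 − 0.9 = 0.1
  (Q → P): min(1, 1 − 0.7 + 0.3) = 0.6
  ¬(Q → P): Łukasiewicz ¬ gives 1 − 0.6 = 0.4
  ¬P: Łukasiewicz ¬ gives 1 − 0.3 = 0.7
  (¬(Q → P) ∧ ¬P) = min(0.4, 0.7) = 0.4
  (¬(P → ¬R) → (¬(Q → P) ∧ ¬P)): min(1, 1 − 0.1 + 0.4) = 1
  Łukasiewicz value = 1
Difference: 0 − 1 = -1.00

-1.00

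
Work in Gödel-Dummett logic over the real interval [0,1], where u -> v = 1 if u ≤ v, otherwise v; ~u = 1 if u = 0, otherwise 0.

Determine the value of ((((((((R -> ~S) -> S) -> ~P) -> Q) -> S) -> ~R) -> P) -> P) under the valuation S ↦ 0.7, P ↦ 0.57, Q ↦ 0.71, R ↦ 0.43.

~S: Gödel ¬ of 0.7 = 0 (operand ≠ 0)
(R -> ~S): 0.43 > 0, so result = 0
((R -> ~S) -> S): 0 ≤ 0.7, so result = 1
~P: Gödel ¬ of 0.57 = 0 (operand ≠ 0)
(((R -> ~S) -> S) -> ~P): 1 > 0, so result = 0
((((R -> ~S) -> S) -> ~P) -> Q): 0 ≤ 0.71, so result = 1
(((((R -> ~S) -> S) -> ~P) -> Q) -> S): 1 > 0.7, so result = 0.7
~R: Gödel ¬ of 0.43 = 0 (operand ≠ 0)
((((((R -> ~S) -> S) -> ~P) -> Q) -> S) -> ~R): 0.7 > 0, so result = 0
(((((((R -> ~S) -> S) -> ~P) -> Q) -> S) -> ~R) -> P): 0 ≤ 0.57, so result = 1
((((((((R -> ~S) -> S) -> ~P) -> Q) -> S) -> ~R) -> P) -> P): 1 > 0.57, so result = 0.57

0.57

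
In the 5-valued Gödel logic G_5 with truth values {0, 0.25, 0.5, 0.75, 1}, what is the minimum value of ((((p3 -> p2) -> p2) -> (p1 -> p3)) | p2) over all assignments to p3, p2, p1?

0.25

The minimum is attained at p3 = 0, p2 = 0.25, p1 = 0.25:
  (p3 -> p2): 0 ≤ 0.25, so result = 1
  ((p3 -> p2) -> p2): 1 > 0.25, so result = 0.25
  (p1 -> p3): 0.25 > 0, so result = 0
  (((p3 -> p2) -> p2) -> (p1 -> p3)): 0.25 > 0, so result = 0
  ((((p3 -> p2) -> p2) -> (p1 -> p3)) | p2) = max(0, 0.25) = 0.25
Checking all 125 assignments confirms none give a value below 0.25.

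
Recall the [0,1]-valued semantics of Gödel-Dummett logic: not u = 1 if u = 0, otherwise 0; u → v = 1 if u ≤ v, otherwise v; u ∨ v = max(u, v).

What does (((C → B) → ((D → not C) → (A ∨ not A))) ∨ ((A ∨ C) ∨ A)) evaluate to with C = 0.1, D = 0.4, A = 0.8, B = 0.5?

(C → B): 0.1 ≤ 0.5, so result = 1
not C: Gödel ¬ of 0.1 = 0 (operand ≠ 0)
(D → not C): 0.4 > 0, so result = 0
not A: Gödel ¬ of 0.8 = 0 (operand ≠ 0)
(A ∨ not A) = max(0.8, 0) = 0.8
((D → not C) → (A ∨ not A)): 0 ≤ 0.8, so result = 1
((C → B) → ((D → not C) → (A ∨ not A))): 1 ≤ 1, so result = 1
(A ∨ C) = max(0.8, 0.1) = 0.8
((A ∨ C) ∨ A) = max(0.8, 0.8) = 0.8
(((C → B) → ((D → not C) → (A ∨ not A))) ∨ ((A ∨ C) ∨ A)) = max(1, 0.8) = 1

1.00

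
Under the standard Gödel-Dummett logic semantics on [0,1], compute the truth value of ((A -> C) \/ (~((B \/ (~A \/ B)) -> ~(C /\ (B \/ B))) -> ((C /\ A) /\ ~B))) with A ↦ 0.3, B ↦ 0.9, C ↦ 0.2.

(A -> C): 0.3 > 0.2, so result = 0.2
~A: Gödel ¬ of 0.3 = 0 (operand ≠ 0)
(~A \/ B) = max(0, 0.9) = 0.9
(B \/ (~A \/ B)) = max(0.9, 0.9) = 0.9
(B \/ B) = max(0.9, 0.9) = 0.9
(C /\ (B \/ B)) = min(0.2, 0.9) = 0.2
~(C /\ (B \/ B)): Gödel ¬ of 0.2 = 0 (operand ≠ 0)
((B \/ (~A \/ B)) -> ~(C /\ (B \/ B))): 0.9 > 0, so result = 0
~((B \/ (~A \/ B)) -> ~(C /\ (B \/ B))): Gödel ¬ of 0 = 1 (operand is 0)
(C /\ A) = min(0.2, 0.3) = 0.2
~B: Gödel ¬ of 0.9 = 0 (operand ≠ 0)
((C /\ A) /\ ~B) = min(0.2, 0) = 0
(~((B \/ (~A \/ B)) -> ~(C /\ (B \/ B))) -> ((C /\ A) /\ ~B)): 1 > 0, so result = 0
((A -> C) \/ (~((B \/ (~A \/ B)) -> ~(C /\ (B \/ B))) -> ((C /\ A) /\ ~B))) = max(0.2, 0) = 0.2

0.20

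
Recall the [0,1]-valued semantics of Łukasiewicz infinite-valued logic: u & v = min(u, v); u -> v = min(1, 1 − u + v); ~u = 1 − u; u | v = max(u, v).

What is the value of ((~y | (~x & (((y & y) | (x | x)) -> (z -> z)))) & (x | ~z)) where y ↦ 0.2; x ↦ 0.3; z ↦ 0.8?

0.30

~y: Łukasiewicz ¬ gives 1 − 0.2 = 0.8
~x: Łukasiewicz ¬ gives 1 − 0.3 = 0.7
(y & y) = min(0.2, 0.2) = 0.2
(x | x) = max(0.3, 0.3) = 0.3
((y & y) | (x | x)) = max(0.2, 0.3) = 0.3
(z -> z): min(1, 1 − 0.8 + 0.8) = 1
(((y & y) | (x | x)) -> (z -> z)): min(1, 1 − 0.3 + 1) = 1
(~x & (((y & y) | (x | x)) -> (z -> z))) = min(0.7, 1) = 0.7
(~y | (~x & (((y & y) | (x | x)) -> (z -> z)))) = max(0.8, 0.7) = 0.8
~z: Łukasiewicz ¬ gives 1 − 0.8 = 0.2
(x | ~z) = max(0.3, 0.2) = 0.3
((~y | (~x & (((y & y) | (x | x)) -> (z -> z)))) & (x | ~z)) = min(0.8, 0.3) = 0.3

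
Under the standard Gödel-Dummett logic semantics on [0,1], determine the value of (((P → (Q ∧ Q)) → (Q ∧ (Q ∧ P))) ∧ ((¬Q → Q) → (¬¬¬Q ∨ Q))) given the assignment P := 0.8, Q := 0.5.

(Q ∧ Q) = min(0.5, 0.5) = 0.5
(P → (Q ∧ Q)): 0.8 > 0.5, so result = 0.5
(Q ∧ P) = min(0.5, 0.8) = 0.5
(Q ∧ (Q ∧ P)) = min(0.5, 0.5) = 0.5
((P → (Q ∧ Q)) → (Q ∧ (Q ∧ P))): 0.5 ≤ 0.5, so result = 1
¬Q: Gödel ¬ of 0.5 = 0 (operand ≠ 0)
(¬Q → Q): 0 ≤ 0.5, so result = 1
¬Q: Gödel ¬ of 0.5 = 0 (operand ≠ 0)
¬¬Q: Gödel ¬ of 0 = 1 (operand is 0)
¬¬¬Q: Gödel ¬ of 1 = 0 (operand ≠ 0)
(¬¬¬Q ∨ Q) = max(0, 0.5) = 0.5
((¬Q → Q) → (¬¬¬Q ∨ Q)): 1 > 0.5, so result = 0.5
(((P → (Q ∧ Q)) → (Q ∧ (Q ∧ P))) ∧ ((¬Q → Q) → (¬¬¬Q ∨ Q))) = min(1, 0.5) = 0.5

0.50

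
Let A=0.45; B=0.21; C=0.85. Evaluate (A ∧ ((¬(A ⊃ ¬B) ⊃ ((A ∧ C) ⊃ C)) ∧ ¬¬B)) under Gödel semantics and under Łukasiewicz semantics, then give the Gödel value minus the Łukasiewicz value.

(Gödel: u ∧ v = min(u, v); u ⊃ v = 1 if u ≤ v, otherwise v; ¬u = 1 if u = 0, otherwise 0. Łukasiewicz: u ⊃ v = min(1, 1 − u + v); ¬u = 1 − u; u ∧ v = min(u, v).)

0.24

Gödel evaluation:
  ¬B: Gödel ¬ of 0.21 = 0 (operand ≠ 0)
  (A ⊃ ¬B): 0.45 > 0, so result = 0
  ¬(A ⊃ ¬B): Gödel ¬ of 0 = 1 (operand is 0)
  (A ∧ C) = min(0.45, 0.85) = 0.45
  ((A ∧ C) ⊃ C): 0.45 ≤ 0.85, so result = 1
  (¬(A ⊃ ¬B) ⊃ ((A ∧ C) ⊃ C)): 1 ≤ 1, so result = 1
  ¬B: Gödel ¬ of 0.21 = 0 (operand ≠ 0)
  ¬¬B: Gödel ¬ of 0 = 1 (operand is 0)
  ((¬(A ⊃ ¬B) ⊃ ((A ∧ C) ⊃ C)) ∧ ¬¬B) = min(1, 1) = 1
  (A ∧ ((¬(A ⊃ ¬B) ⊃ ((A ∧ C) ⊃ C)) ∧ ¬¬B)) = min(0.45, 1) = 0.45
  Gödel value = 0.45
Łukasiewicz evaluation:
  ¬B: Łukasiewicz ¬ gives 1 − 0.21 = 0.79
  (A ⊃ ¬B): min(1, 1 − 0.45 + 0.79) = 1
  ¬(A ⊃ ¬B): Łukasiewicz ¬ gives 1 − 1 = 0
  (A ∧ C) = min(0.45, 0.85) = 0.45
  ((A ∧ C) ⊃ C): min(1, 1 − 0.45 + 0.85) = 1
  (¬(A ⊃ ¬B) ⊃ ((A ∧ C) ⊃ C)): min(1, 1 − 0 + 1) = 1
  ¬B: Łukasiewicz ¬ gives 1 − 0.21 = 0.79
  ¬¬B: Łukasiewicz ¬ gives 1 − 0.79 = 0.21
  ((¬(A ⊃ ¬B) ⊃ ((A ∧ C) ⊃ C)) ∧ ¬¬B) = min(1, 0.21) = 0.21
  (A ∧ ((¬(A ⊃ ¬B) ⊃ ((A ∧ C) ⊃ C)) ∧ ¬¬B)) = min(0.45, 0.21) = 0.21
  Łukasiewicz value = 0.21
Difference: 0.45 − 0.21 = 0.24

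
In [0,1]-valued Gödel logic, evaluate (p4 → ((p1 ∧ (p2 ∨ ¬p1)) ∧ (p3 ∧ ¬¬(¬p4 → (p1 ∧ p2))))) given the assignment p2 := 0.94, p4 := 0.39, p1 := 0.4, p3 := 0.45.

¬p1: Gödel ¬ of 0.4 = 0 (operand ≠ 0)
(p2 ∨ ¬p1) = max(0.94, 0) = 0.94
(p1 ∧ (p2 ∨ ¬p1)) = min(0.4, 0.94) = 0.4
¬p4: Gödel ¬ of 0.39 = 0 (operand ≠ 0)
(p1 ∧ p2) = min(0.4, 0.94) = 0.4
(¬p4 → (p1 ∧ p2)): 0 ≤ 0.4, so result = 1
¬(¬p4 → (p1 ∧ p2)): Gödel ¬ of 1 = 0 (operand ≠ 0)
¬¬(¬p4 → (p1 ∧ p2)): Gödel ¬ of 0 = 1 (operand is 0)
(p3 ∧ ¬¬(¬p4 → (p1 ∧ p2))) = min(0.45, 1) = 0.45
((p1 ∧ (p2 ∨ ¬p1)) ∧ (p3 ∧ ¬¬(¬p4 → (p1 ∧ p2)))) = min(0.4, 0.45) = 0.4
(p4 → ((p1 ∧ (p2 ∨ ¬p1)) ∧ (p3 ∧ ¬¬(¬p4 → (p1 ∧ p2))))): 0.39 ≤ 0.4, so result = 1

1.00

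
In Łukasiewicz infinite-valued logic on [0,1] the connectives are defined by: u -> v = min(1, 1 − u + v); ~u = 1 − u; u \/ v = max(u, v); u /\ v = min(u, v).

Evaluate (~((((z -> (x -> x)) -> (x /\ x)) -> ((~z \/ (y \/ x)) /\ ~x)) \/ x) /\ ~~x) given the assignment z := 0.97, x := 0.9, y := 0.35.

(x -> x): min(1, 1 − 0.9 + 0.9) = 1
(z -> (x -> x)): min(1, 1 − 0.97 + 1) = 1
(x /\ x) = min(0.9, 0.9) = 0.9
((z -> (x -> x)) -> (x /\ x)): min(1, 1 − 1 + 0.9) = 0.9
~z: Łukasiewicz ¬ gives 1 − 0.97 = 0.03
(y \/ x) = max(0.35, 0.9) = 0.9
(~z \/ (y \/ x)) = max(0.03, 0.9) = 0.9
~x: Łukasiewicz ¬ gives 1 − 0.9 = 0.1
((~z \/ (y \/ x)) /\ ~x) = min(0.9, 0.1) = 0.1
(((z -> (x -> x)) -> (x /\ x)) -> ((~z \/ (y \/ x)) /\ ~x)): min(1, 1 − 0.9 + 0.1) = 0.2
((((z -> (x -> x)) -> (x /\ x)) -> ((~z \/ (y \/ x)) /\ ~x)) \/ x) = max(0.2, 0.9) = 0.9
~((((z -> (x -> x)) -> (x /\ x)) -> ((~z \/ (y \/ x)) /\ ~x)) \/ x): Łukasiewicz ¬ gives 1 − 0.9 = 0.1
~x: Łukasiewicz ¬ gives 1 − 0.9 = 0.1
~~x: Łukasiewicz ¬ gives 1 − 0.1 = 0.9
(~((((z -> (x -> x)) -> (x /\ x)) -> ((~z \/ (y \/ x)) /\ ~x)) \/ x) /\ ~~x) = min(0.1, 0.9) = 0.1

0.10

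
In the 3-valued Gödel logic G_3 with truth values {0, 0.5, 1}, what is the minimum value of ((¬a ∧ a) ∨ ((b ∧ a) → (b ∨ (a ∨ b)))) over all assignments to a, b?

1.00

Every assignment gives 1. For instance at a = 0, b = 0:
  ¬a: Gödel ¬ of 0 = 1 (operand is 0)
  (¬a ∧ a) = min(1, 0) = 0
  (b ∧ a) = min(0, 0) = 0
  (a ∨ b) = max(0, 0) = 0
  (b ∨ (a ∨ b)) = max(0, 0) = 0
  ((b ∧ a) → (b ∨ (a ∨ b))): 0 ≤ 0, so result = 1
  ((¬a ∧ a) ∨ ((b ∧ a) → (b ∨ (a ∨ b)))) = max(0, 1) = 1
All 9 assignments give value 1 — the formula is a G_3-tautology.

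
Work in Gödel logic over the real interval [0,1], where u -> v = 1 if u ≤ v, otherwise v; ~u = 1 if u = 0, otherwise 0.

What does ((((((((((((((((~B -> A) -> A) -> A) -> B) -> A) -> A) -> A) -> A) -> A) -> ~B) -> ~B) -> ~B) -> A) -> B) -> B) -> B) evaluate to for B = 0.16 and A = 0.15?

~B: Gödel ¬ of 0.16 = 0 (operand ≠ 0)
(~B -> A): 0 ≤ 0.15, so result = 1
((~B -> A) -> A): 1 > 0.15, so result = 0.15
(((~B -> A) -> A) -> A): 0.15 ≤ 0.15, so result = 1
((((~B -> A) -> A) -> A) -> B): 1 > 0.16, so result = 0.16
(((((~B -> A) -> A) -> A) -> B) -> A): 0.16 > 0.15, so result = 0.15
((((((~B -> A) -> A) -> A) -> B) -> A) -> A): 0.15 ≤ 0.15, so result = 1
(((((((~B -> A) -> A) -> A) -> B) -> A) -> A) -> A): 1 > 0.15, so result = 0.15
((((((((~B -> A) -> A) -> A) -> B) -> A) -> A) -> A) -> A): 0.15 ≤ 0.15, so result = 1
(((((((((~B -> A) -> A) -> A) -> B) -> A) -> A) -> A) -> A) -> A): 1 > 0.15, so result = 0.15
~B: Gödel ¬ of 0.16 = 0 (operand ≠ 0)
((((((((((~B -> A) -> A) -> A) -> B) -> A) -> A) -> A) -> A) -> A) -> ~B): 0.15 > 0, so result = 0
~B: Gödel ¬ of 0.16 = 0 (operand ≠ 0)
(((((((((((~B -> A) -> A) -> A) -> B) -> A) -> A) -> A) -> A) -> A) -> ~B) -> ~B): 0 ≤ 0, so result = 1
~B: Gödel ¬ of 0.16 = 0 (operand ≠ 0)
((((((((((((~B -> A) -> A) -> A) -> B) -> A) -> A) -> A) -> A) -> A) -> ~B) -> ~B) -> ~B): 1 > 0, so result = 0
(((((((((((((~B -> A) -> A) -> A) -> B) -> A) -> A) -> A) -> A) -> A) -> ~B) -> ~B) -> ~B) -> A): 0 ≤ 0.15, so result = 1
((((((((((((((~B -> A) -> A) -> A) -> B) -> A) -> A) -> A) -> A) -> A) -> ~B) -> ~B) -> ~B) -> A) -> B): 1 > 0.16, so result = 0.16
(((((((((((((((~B -> A) -> A) -> A) -> B) -> A) -> A) -> A) -> A) -> A) -> ~B) -> ~B) -> ~B) -> A) -> B) -> B): 0.16 ≤ 0.16, so result = 1
((((((((((((((((~B -> A) -> A) -> A) -> B) -> A) -> A) -> A) -> A) -> A) -> ~B) -> ~B) -> ~B) -> A) -> B) -> B) -> B): 1 > 0.16, so result = 0.16

0.16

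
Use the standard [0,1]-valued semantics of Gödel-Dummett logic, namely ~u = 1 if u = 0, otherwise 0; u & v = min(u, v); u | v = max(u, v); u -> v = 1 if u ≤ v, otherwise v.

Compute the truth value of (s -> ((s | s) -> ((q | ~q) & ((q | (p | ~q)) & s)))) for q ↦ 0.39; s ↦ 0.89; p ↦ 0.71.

0.39

(s | s) = max(0.89, 0.89) = 0.89
~q: Gödel ¬ of 0.39 = 0 (operand ≠ 0)
(q | ~q) = max(0.39, 0) = 0.39
~q: Gödel ¬ of 0.39 = 0 (operand ≠ 0)
(p | ~q) = max(0.71, 0) = 0.71
(q | (p | ~q)) = max(0.39, 0.71) = 0.71
((q | (p | ~q)) & s) = min(0.71, 0.89) = 0.71
((q | ~q) & ((q | (p | ~q)) & s)) = min(0.39, 0.71) = 0.39
((s | s) -> ((q | ~q) & ((q | (p | ~q)) & s))): 0.89 > 0.39, so result = 0.39
(s -> ((s | s) -> ((q | ~q) & ((q | (p | ~q)) & s)))): 0.89 > 0.39, so result = 0.39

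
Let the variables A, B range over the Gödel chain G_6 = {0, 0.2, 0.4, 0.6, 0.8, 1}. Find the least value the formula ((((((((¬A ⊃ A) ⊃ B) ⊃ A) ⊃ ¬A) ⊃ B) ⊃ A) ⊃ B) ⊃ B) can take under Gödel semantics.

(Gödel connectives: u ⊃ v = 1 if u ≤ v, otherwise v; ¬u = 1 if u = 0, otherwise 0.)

0.20

The minimum is attained at A = 0, B = 0.2:
  ¬A: Gödel ¬ of 0 = 1 (operand is 0)
  (¬A ⊃ A): 1 > 0, so result = 0
  ((¬A ⊃ A) ⊃ B): 0 ≤ 0.2, so result = 1
  (((¬A ⊃ A) ⊃ B) ⊃ A): 1 > 0, so result = 0
  ¬A: Gödel ¬ of 0 = 1 (operand is 0)
  ((((¬A ⊃ A) ⊃ B) ⊃ A) ⊃ ¬A): 0 ≤ 1, so result = 1
  (((((¬A ⊃ A) ⊃ B) ⊃ A) ⊃ ¬A) ⊃ B): 1 > 0.2, so result = 0.2
  ((((((¬A ⊃ A) ⊃ B) ⊃ A) ⊃ ¬A) ⊃ B) ⊃ A): 0.2 > 0, so result = 0
  (((((((¬A ⊃ A) ⊃ B) ⊃ A) ⊃ ¬A) ⊃ B) ⊃ A) ⊃ B): 0 ≤ 0.2, so result = 1
  ((((((((¬A ⊃ A) ⊃ B) ⊃ A) ⊃ ¬A) ⊃ B) ⊃ A) ⊃ B) ⊃ B): 1 > 0.2, so result = 0.2
Checking all 36 assignments confirms none give a value below 0.20.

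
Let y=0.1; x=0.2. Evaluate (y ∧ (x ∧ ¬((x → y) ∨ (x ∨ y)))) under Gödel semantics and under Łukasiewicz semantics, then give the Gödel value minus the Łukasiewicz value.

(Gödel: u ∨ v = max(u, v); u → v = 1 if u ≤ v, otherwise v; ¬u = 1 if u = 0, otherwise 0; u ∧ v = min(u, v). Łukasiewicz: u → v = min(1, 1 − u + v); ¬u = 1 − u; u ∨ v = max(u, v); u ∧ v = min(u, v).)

Gödel evaluation:
  (x → y): 0.2 > 0.1, so result = 0.1
  (x ∨ y) = max(0.2, 0.1) = 0.2
  ((x → y) ∨ (x ∨ y)) = max(0.1, 0.2) = 0.2
  ¬((x → y) ∨ (x ∨ y)): Gödel ¬ of 0.2 = 0 (operand ≠ 0)
  (x ∧ ¬((x → y) ∨ (x ∨ y))) = min(0.2, 0) = 0
  (y ∧ (x ∧ ¬((x → y) ∨ (x ∨ y)))) = min(0.1, 0) = 0
  Gödel value = 0
Łukasiewicz evaluation:
  (x → y): min(1, 1 − 0.2 + 0.1) = 0.9
  (x ∨ y) = max(0.2, 0.1) = 0.2
  ((x → y) ∨ (x ∨ y)) = max(0.9, 0.2) = 0.9
  ¬((x → y) ∨ (x ∨ y)): Łukasiewicz ¬ gives 1 − 0.9 = 0.1
  (x ∧ ¬((x → y) ∨ (x ∨ y))) = min(0.2, 0.1) = 0.1
  (y ∧ (x ∧ ¬((x → y) ∨ (x ∨ y)))) = min(0.1, 0.1) = 0.1
  Łukasiewicz value = 0.1
Difference: 0 − 0.1 = -0.10

-0.10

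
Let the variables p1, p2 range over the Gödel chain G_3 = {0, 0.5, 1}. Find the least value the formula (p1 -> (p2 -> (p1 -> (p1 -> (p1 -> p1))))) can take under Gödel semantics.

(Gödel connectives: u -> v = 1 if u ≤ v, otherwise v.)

Every assignment gives 1. For instance at p1 = 0, p2 = 0:
  (p1 -> p1): 0 ≤ 0, so result = 1
  (p1 -> (p1 -> p1)): 0 ≤ 1, so result = 1
  (p1 -> (p1 -> (p1 -> p1))): 0 ≤ 1, so result = 1
  (p2 -> (p1 -> (p1 -> (p1 -> p1)))): 0 ≤ 1, so result = 1
  (p1 -> (p2 -> (p1 -> (p1 -> (p1 -> p1))))): 0 ≤ 1, so result = 1
All 9 assignments give value 1 — the formula is a G_3-tautology.

1.00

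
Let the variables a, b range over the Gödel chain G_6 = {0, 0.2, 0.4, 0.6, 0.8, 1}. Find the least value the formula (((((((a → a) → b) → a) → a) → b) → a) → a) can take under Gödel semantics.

The minimum is attained at a = 0.2, b = 0:
  (a → a): 0.2 ≤ 0.2, so result = 1
  ((a → a) → b): 1 > 0, so result = 0
  (((a → a) → b) → a): 0 ≤ 0.2, so result = 1
  ((((a → a) → b) → a) → a): 1 > 0.2, so result = 0.2
  (((((a → a) → b) → a) → a) → b): 0.2 > 0, so result = 0
  ((((((a → a) → b) → a) → a) → b) → a): 0 ≤ 0.2, so result = 1
  (((((((a → a) → b) → a) → a) → b) → a) → a): 1 > 0.2, so result = 0.2
Checking all 36 assignments confirms none give a value below 0.20.

0.20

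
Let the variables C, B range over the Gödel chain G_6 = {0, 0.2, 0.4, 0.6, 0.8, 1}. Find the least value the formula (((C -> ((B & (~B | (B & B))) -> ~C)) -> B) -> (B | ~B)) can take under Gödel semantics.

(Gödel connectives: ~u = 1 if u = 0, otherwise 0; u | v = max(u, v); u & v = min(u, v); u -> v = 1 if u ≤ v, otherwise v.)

The minimum is attained at C = 0.2, B = 0.2:
  ~B: Gödel ¬ of 0.2 = 0 (operand ≠ 0)
  (B & B) = min(0.2, 0.2) = 0.2
  (~B | (B & B)) = max(0, 0.2) = 0.2
  (B & (~B | (B & B))) = min(0.2, 0.2) = 0.2
  ~C: Gödel ¬ of 0.2 = 0 (operand ≠ 0)
  ((B & (~B | (B & B))) -> ~C): 0.2 > 0, so result = 0
  (C -> ((B & (~B | (B & B))) -> ~C)): 0.2 > 0, so result = 0
  ((C -> ((B & (~B | (B & B))) -> ~C)) -> B): 0 ≤ 0.2, so result = 1
  ~B: Gödel ¬ of 0.2 = 0 (operand ≠ 0)
  (B | ~B) = max(0.2, 0) = 0.2
  (((C -> ((B & (~B | (B & B))) -> ~C)) -> B) -> (B | ~B)): 1 > 0.2, so result = 0.2
Checking all 36 assignments confirms none give a value below 0.20.

0.20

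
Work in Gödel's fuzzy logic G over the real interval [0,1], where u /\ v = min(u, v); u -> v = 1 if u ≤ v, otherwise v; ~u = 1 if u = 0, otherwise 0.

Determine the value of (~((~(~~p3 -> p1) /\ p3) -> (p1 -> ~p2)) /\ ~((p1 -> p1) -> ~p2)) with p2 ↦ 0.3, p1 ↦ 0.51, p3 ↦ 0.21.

0.00

~p3: Gödel ¬ of 0.21 = 0 (operand ≠ 0)
~~p3: Gödel ¬ of 0 = 1 (operand is 0)
(~~p3 -> p1): 1 > 0.51, so result = 0.51
~(~~p3 -> p1): Gödel ¬ of 0.51 = 0 (operand ≠ 0)
(~(~~p3 -> p1) /\ p3) = min(0, 0.21) = 0
~p2: Gödel ¬ of 0.3 = 0 (operand ≠ 0)
(p1 -> ~p2): 0.51 > 0, so result = 0
((~(~~p3 -> p1) /\ p3) -> (p1 -> ~p2)): 0 ≤ 0, so result = 1
~((~(~~p3 -> p1) /\ p3) -> (p1 -> ~p2)): Gödel ¬ of 1 = 0 (operand ≠ 0)
(p1 -> p1): 0.51 ≤ 0.51, so result = 1
~p2: Gödel ¬ of 0.3 = 0 (operand ≠ 0)
((p1 -> p1) -> ~p2): 1 > 0, so result = 0
~((p1 -> p1) -> ~p2): Gödel ¬ of 0 = 1 (operand is 0)
(~((~(~~p3 -> p1) /\ p3) -> (p1 -> ~p2)) /\ ~((p1 -> p1) -> ~p2)) = min(0, 1) = 0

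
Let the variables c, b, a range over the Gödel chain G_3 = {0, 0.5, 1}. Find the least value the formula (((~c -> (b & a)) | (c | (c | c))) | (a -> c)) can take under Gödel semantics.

0.00

The minimum is attained at c = 0, b = 0, a = 0.5:
  ~c: Gödel ¬ of 0 = 1 (operand is 0)
  (b & a) = min(0, 0.5) = 0
  (~c -> (b & a)): 1 > 0, so result = 0
  (c | c) = max(0, 0) = 0
  (c | (c | c)) = max(0, 0) = 0
  ((~c -> (b & a)) | (c | (c | c))) = max(0, 0) = 0
  (a -> c): 0.5 > 0, so result = 0
  (((~c -> (b & a)) | (c | (c | c))) | (a -> c)) = max(0, 0) = 0
Checking all 27 assignments confirms none give a value below 0.00.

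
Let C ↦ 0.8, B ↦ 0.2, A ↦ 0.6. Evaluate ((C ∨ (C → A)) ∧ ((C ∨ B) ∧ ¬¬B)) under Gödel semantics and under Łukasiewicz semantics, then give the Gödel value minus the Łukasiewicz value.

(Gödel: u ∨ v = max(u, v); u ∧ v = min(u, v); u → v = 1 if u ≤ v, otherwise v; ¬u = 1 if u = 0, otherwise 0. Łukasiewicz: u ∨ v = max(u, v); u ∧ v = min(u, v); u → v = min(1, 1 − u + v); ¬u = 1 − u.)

0.60

Gödel evaluation:
  (C → A): 0.8 > 0.6, so result = 0.6
  (C ∨ (C → A)) = max(0.8, 0.6) = 0.8
  (C ∨ B) = max(0.8, 0.2) = 0.8
  ¬B: Gödel ¬ of 0.2 = 0 (operand ≠ 0)
  ¬¬B: Gödel ¬ of 0 = 1 (operand is 0)
  ((C ∨ B) ∧ ¬¬B) = min(0.8, 1) = 0.8
  ((C ∨ (C → A)) ∧ ((C ∨ B) ∧ ¬¬B)) = min(0.8, 0.8) = 0.8
  Gödel value = 0.8
Łukasiewicz evaluation:
  (C → A): min(1, 1 − 0.8 + 0.6) = 0.8
  (C ∨ (C → A)) = max(0.8, 0.8) = 0.8
  (C ∨ B) = max(0.8, 0.2) = 0.8
  ¬B: Łukasiewicz ¬ gives 1 − 0.2 = 0.8
  ¬¬B: Łukasiewicz ¬ gives 1 − 0.8 = 0.2
  ((C ∨ B) ∧ ¬¬B) = min(0.8, 0.2) = 0.2
  ((C ∨ (C → A)) ∧ ((C ∨ B) ∧ ¬¬B)) = min(0.8, 0.2) = 0.2
  Łukasiewicz value = 0.2
Difference: 0.8 − 0.2 = 0.60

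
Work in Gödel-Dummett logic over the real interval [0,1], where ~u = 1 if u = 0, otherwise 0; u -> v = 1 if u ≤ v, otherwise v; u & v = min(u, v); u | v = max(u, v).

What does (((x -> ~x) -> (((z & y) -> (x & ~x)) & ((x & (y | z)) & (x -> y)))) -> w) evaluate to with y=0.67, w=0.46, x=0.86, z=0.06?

~x: Gödel ¬ of 0.86 = 0 (operand ≠ 0)
(x -> ~x): 0.86 > 0, so result = 0
(z & y) = min(0.06, 0.67) = 0.06
~x: Gödel ¬ of 0.86 = 0 (operand ≠ 0)
(x & ~x) = min(0.86, 0) = 0
((z & y) -> (x & ~x)): 0.06 > 0, so result = 0
(y | z) = max(0.67, 0.06) = 0.67
(x & (y | z)) = min(0.86, 0.67) = 0.67
(x -> y): 0.86 > 0.67, so result = 0.67
((x & (y | z)) & (x -> y)) = min(0.67, 0.67) = 0.67
(((z & y) -> (x & ~x)) & ((x & (y | z)) & (x -> y))) = min(0, 0.67) = 0
((x -> ~x) -> (((z & y) -> (x & ~x)) & ((x & (y | z)) & (x -> y)))): 0 ≤ 0, so result = 1
(((x -> ~x) -> (((z & y) -> (x & ~x)) & ((x & (y | z)) & (x -> y)))) -> w): 1 > 0.46, so result = 0.46

0.46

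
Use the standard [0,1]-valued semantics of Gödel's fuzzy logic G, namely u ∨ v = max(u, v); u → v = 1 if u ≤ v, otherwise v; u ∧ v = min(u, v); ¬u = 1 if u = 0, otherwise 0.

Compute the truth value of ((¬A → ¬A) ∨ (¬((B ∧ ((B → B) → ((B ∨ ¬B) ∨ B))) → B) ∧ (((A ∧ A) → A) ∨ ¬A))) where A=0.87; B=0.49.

¬A: Gödel ¬ of 0.87 = 0 (operand ≠ 0)
¬A: Gödel ¬ of 0.87 = 0 (operand ≠ 0)
(¬A → ¬A): 0 ≤ 0, so result = 1
(B → B): 0.49 ≤ 0.49, so result = 1
¬B: Gödel ¬ of 0.49 = 0 (operand ≠ 0)
(B ∨ ¬B) = max(0.49, 0) = 0.49
((B ∨ ¬B) ∨ B) = max(0.49, 0.49) = 0.49
((B → B) → ((B ∨ ¬B) ∨ B)): 1 > 0.49, so result = 0.49
(B ∧ ((B → B) → ((B ∨ ¬B) ∨ B))) = min(0.49, 0.49) = 0.49
((B ∧ ((B → B) → ((B ∨ ¬B) ∨ B))) → B): 0.49 ≤ 0.49, so result = 1
¬((B ∧ ((B → B) → ((B ∨ ¬B) ∨ B))) → B): Gödel ¬ of 1 = 0 (operand ≠ 0)
(A ∧ A) = min(0.87, 0.87) = 0.87
((A ∧ A) → A): 0.87 ≤ 0.87, so result = 1
¬A: Gödel ¬ of 0.87 = 0 (operand ≠ 0)
(((A ∧ A) → A) ∨ ¬A) = max(1, 0) = 1
(¬((B ∧ ((B → B) → ((B ∨ ¬B) ∨ B))) → B) ∧ (((A ∧ A) → A) ∨ ¬A)) = min(0, 1) = 0
((¬A → ¬A) ∨ (¬((B ∧ ((B → B) → ((B ∨ ¬B) ∨ B))) → B) ∧ (((A ∧ A) → A) ∨ ¬A))) = max(1, 0) = 1

1.00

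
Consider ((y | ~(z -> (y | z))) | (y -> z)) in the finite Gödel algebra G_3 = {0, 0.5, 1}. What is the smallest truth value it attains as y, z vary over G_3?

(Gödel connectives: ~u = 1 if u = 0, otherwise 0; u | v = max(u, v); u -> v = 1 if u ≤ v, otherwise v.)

The minimum is attained at y = 0.5, z = 0:
  (y | z) = max(0.5, 0) = 0.5
  (z -> (y | z)): 0 ≤ 0.5, so result = 1
  ~(z -> (y | z)): Gödel ¬ of 1 = 0 (operand ≠ 0)
  (y | ~(z -> (y | z))) = max(0.5, 0) = 0.5
  (y -> z): 0.5 > 0, so result = 0
  ((y | ~(z -> (y | z))) | (y -> z)) = max(0.5, 0) = 0.5
Checking all 9 assignments confirms none give a value below 0.50.

0.50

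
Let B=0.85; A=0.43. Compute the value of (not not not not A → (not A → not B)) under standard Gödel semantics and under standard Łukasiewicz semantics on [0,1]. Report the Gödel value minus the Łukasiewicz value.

Gödel evaluation:
  not A: Gödel ¬ of 0.43 = 0 (operand ≠ 0)
  not not A: Gödel ¬ of 0 = 1 (operand is 0)
  not not not A: Gödel ¬ of 1 = 0 (operand ≠ 0)
  not not not not A: Gödel ¬ of 0 = 1 (operand is 0)
  not A: Gödel ¬ of 0.43 = 0 (operand ≠ 0)
  not B: Gödel ¬ of 0.85 = 0 (operand ≠ 0)
  (not A → not B): 0 ≤ 0, so result = 1
  (not not not not A → (not A → not B)): 1 ≤ 1, so result = 1
  Gödel value = 1
Łukasiewicz evaluation:
  not A: Łukasiewicz ¬ gives 1 − 0.43 = 0.57
  not not A: Łukasiewicz ¬ gives 1 − 0.57 = 0.43
  not not not A: Łukasiewicz ¬ gives 1 − 0.43 = 0.57
  not not not not A: Łukasiewicz ¬ gives 1 − 0.57 = 0.43
  not A: Łukasiewicz ¬ gives 1 − 0.43 = 0.57
  not B: Łukasiewicz ¬ gives 1 − 0.85 = 0.15
  (not A → not B): min(1, 1 − 0.57 + 0.15) = 0.58
  (not not not not A → (not A → not B)): min(1, 1 − 0.43 + 0.58) = 1
  Łukasiewicz value = 1
Difference: 1 − 1 = 0.00

0.00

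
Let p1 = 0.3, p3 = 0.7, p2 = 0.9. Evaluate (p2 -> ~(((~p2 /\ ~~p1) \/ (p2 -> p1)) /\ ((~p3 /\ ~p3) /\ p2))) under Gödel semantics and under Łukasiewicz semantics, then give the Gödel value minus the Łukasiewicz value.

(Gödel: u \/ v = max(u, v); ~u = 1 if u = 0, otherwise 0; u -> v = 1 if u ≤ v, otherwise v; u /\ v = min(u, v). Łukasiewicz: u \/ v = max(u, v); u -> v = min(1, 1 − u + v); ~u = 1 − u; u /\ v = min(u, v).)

Gödel evaluation:
  ~p2: Gödel ¬ of 0.9 = 0 (operand ≠ 0)
  ~p1: Gödel ¬ of 0.3 = 0 (operand ≠ 0)
  ~~p1: Gödel ¬ of 0 = 1 (operand is 0)
  (~p2 /\ ~~p1) = min(0, 1) = 0
  (p2 -> p1): 0.9 > 0.3, so result = 0.3
  ((~p2 /\ ~~p1) \/ (p2 -> p1)) = max(0, 0.3) = 0.3
  ~p3: Gödel ¬ of 0.7 = 0 (operand ≠ 0)
  ~p3: Gödel ¬ of 0.7 = 0 (operand ≠ 0)
  (~p3 /\ ~p3) = min(0, 0) = 0
  ((~p3 /\ ~p3) /\ p2) = min(0, 0.9) = 0
  (((~p2 /\ ~~p1) \/ (p2 -> p1)) /\ ((~p3 /\ ~p3) /\ p2)) = min(0.3, 0) = 0
  ~(((~p2 /\ ~~p1) \/ (p2 -> p1)) /\ ((~p3 /\ ~p3) /\ p2)): Gödel ¬ of 0 = 1 (operand is 0)
  (p2 -> ~(((~p2 /\ ~~p1) \/ (p2 -> p1)) /\ ((~p3 /\ ~p3) /\ p2))): 0.9 ≤ 1, so result = 1
  Gödel value = 1
Łukasiewicz evaluation:
  ~p2: Łukasiewicz ¬ gives 1 − 0.9 = 0.1
  ~p1: Łukasiewicz ¬ gives 1 − 0.3 = 0.7
  ~~p1: Łukasiewicz ¬ gives 1 − 0.7 = 0.3
  (~p2 /\ ~~p1) = min(0.1, 0.3) = 0.1
  (p2 -> p1): min(1, 1 − 0.9 + 0.3) = 0.4
  ((~p2 /\ ~~p1) \/ (p2 -> p1)) = max(0.1, 0.4) = 0.4
  ~p3: Łukasiewicz ¬ gives 1 − 0.7 = 0.3
  ~p3: Łukasiewicz ¬ gives 1 − 0.7 = 0.3
  (~p3 /\ ~p3) = min(0.3, 0.3) = 0.3
  ((~p3 /\ ~p3) /\ p2) = min(0.3, 0.9) = 0.3
  (((~p2 /\ ~~p1) \/ (p2 -> p1)) /\ ((~p3 /\ ~p3) /\ p2)) = min(0.4, 0.3) = 0.3
  ~(((~p2 /\ ~~p1) \/ (p2 -> p1)) /\ ((~p3 /\ ~p3) /\ p2)): Łukasiewicz ¬ gives 1 − 0.3 = 0.7
  (p2 -> ~(((~p2 /\ ~~p1) \/ (p2 -> p1)) /\ ((~p3 /\ ~p3) /\ p2))): min(1, 1 − 0.9 + 0.7) = 0.8
  Łukasiewicz value = 0.8
Difference: 1 − 0.8 = 0.20

0.20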